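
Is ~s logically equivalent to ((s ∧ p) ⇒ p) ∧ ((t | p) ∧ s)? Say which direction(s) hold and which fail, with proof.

[⇒] This fails. Under t = F, s = F, p = F, the left side is true but the right side is false.

[⇐] This fails. Under t = T, s = T, p = F, the left side is false but the right side is true.

Neither direction holds.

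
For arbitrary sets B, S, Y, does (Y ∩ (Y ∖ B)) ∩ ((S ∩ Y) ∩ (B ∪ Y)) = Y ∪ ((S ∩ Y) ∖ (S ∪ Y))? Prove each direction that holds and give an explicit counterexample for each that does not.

(⊆) Let x ∈ (Y ∩ (Y ∖ B)) ∩ ((S ∩ Y) ∩ (B ∪ Y)). Then x ∈ S ∩ Y and x ∉ B, from which x ∈ Y ∪ ((S ∩ Y) ∖ (S ∪ Y)).

(⊇) This inclusion fails. Take B = ∅, S = ∅, Y = {1}; then 1 ∈ Y ∪ ((S ∩ Y) ∖ (S ∪ Y)) but 1 ∉ (Y ∩ (Y ∖ B)) ∩ ((S ∩ Y) ∩ (B ∪ Y)).

Only the forward inclusion holds.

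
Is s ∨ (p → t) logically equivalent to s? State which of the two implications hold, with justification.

(⟹) This fails. Under t = F, p = F, s = F, the left side is true but the right side is false.

(⟸) Assume the antecedent. If t is true, s ∨ (p → t) reduces to true regardless of the other variables. If t is false, the antecedent forces (t = F, p = F, s = T) or (t = F, p = T, s = T), and s ∨ (p → t) holds there. Either way s ∨ (p → t) holds.

Only the converse holds.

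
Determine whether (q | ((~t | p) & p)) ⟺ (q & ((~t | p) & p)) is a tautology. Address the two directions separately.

(⇐) Assume the antecedent. If t is true, the antecedent forces (t = T, q = T, p = T), and q | ((~t | p) & p) holds there. If t is false, the antecedent forces (t = F, q = T, p = T), and q | ((~t | p) & p) holds there. Either way q | ((~t | p) & p) holds.

(⇒) This fails. Under t = F, q = T, p = F, the left side is true but the right side is false.

(⇒) fails; (⇐) holds.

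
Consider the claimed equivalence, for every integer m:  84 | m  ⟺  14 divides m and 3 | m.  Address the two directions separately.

(⟹) If 84 ∣ m, write m = 84q. Since 84 = 6·14, m = 14·(6q), so 14 ∣ m; and since 84 = 28·3, m = 3·(28q), so 3 ∣ m.

(⟸) This fails: take m = 42. Both 14 ∣ 42 and 3 ∣ 42, yet 42 is not a multiple of 84 (since 42 = 0·84 + 42), so 84 ∤ 42.

Only the forward implication holds.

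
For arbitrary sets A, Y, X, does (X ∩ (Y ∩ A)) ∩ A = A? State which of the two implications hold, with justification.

The sets are not equal: only the forward inclusion holds.

(⟹) Let x ∈ (X ∩ (Y ∩ A)) ∩ A. Then x ∈ A ∩ Y ∩ X, from which x ∈ A.

(⟸) This inclusion fails. Take A = {1}, Y = ∅, X = ∅; then 1 ∈ A but 1 ∉ (X ∩ (Y ∩ A)) ∩ A.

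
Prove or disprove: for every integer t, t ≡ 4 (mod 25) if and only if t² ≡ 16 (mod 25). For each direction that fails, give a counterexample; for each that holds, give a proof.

(⟹) Suppose t ≡ 4 (mod 25). Write t = 25j + 4. Then (25j + 4)² = 625j² + 200j + 16 = 25(25j² + 8j) + 16, so t² ≡ 16 (mod 25).

(⟸) This fails: take t = 21. Then 21² = 441 ≡ 16 (mod 25), yet 21 ≡ 21 (mod 25), not 4.

Only the forward implication holds.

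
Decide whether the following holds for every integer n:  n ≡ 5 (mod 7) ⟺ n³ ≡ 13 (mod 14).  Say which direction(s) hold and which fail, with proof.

(⟹) This fails: take n = 12. Then 12 ≡ 5 (mod 7), but 12³ = 1728 ≡ 6 (mod 14), not 13.

(⟸) This fails: take n = 3. Then 3³ = 27 ≡ 13 (mod 14), yet 3 ≡ 3 (mod 7), not 5.

Neither direction holds.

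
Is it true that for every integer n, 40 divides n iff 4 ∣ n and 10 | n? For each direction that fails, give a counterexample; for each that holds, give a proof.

(⇒) holds; (⇐) fails.

[⇒] If 40 ∣ n, write n = 40q. Since 40 = 10·4, n = 4·(10q), so 4 ∣ n; and since 40 = 4·10, n = 10·(4q), so 10 ∣ n.

[⇐] This fails: take n = 20. Both 4 ∣ 20 and 10 ∣ 20, yet 20 is not a multiple of 40 (since 20 = 0·40 + 20), so 40 ∤ 20.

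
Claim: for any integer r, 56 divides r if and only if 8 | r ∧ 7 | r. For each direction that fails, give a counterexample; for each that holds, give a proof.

[⇒] If 56 ∣ r, write r = 56q. Since 56 = 7·8, r = 8·(7q), so 8 ∣ r; and since 56 = 8·7, r = 7·(8q), so 7 ∣ r.

[⇐] Suppose 8 ∣ r and 7 ∣ r. Any common multiple of 8 and 7 is a multiple of their lcm; here gcd(8, 7) = 1, so lcm(8, 7) = 8·7 = 56, so 56 ∣ r.

Both directions hold; the statement is true.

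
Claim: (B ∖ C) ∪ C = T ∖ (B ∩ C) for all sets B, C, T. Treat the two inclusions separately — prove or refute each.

Both inclusions fail.

Forward inclusion. This inclusion fails. Take B = {1}, C = ∅, T = ∅; then 1 ∈ (B ∖ C) ∪ C but 1 ∉ T ∖ (B ∩ C).

Reverse inclusion. This inclusion fails. Take B = ∅, C = ∅, T = {1}; then 1 ∈ T ∖ (B ∩ C) but 1 ∉ (B ∖ C) ∪ C.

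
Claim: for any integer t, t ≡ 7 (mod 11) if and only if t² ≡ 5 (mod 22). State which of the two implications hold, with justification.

Both directions fail.

[⇒] This fails: take t = 18. Then 18 ≡ 7 (mod 11), but 18² = 324 ≡ 16 (mod 22), not 5.

[⇐] This fails: take t = 15. Then 15² = 225 ≡ 5 (mod 22), yet 15 ≡ 4 (mod 11), not 7.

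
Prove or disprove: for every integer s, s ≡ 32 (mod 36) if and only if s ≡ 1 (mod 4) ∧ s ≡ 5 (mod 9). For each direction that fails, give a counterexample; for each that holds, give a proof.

Neither direction holds.

(⇒) This fails: s = 32 gives 32 ≡ 32 (mod 36) but 32 ≡ 0 (mod 4), so the conjunction on the right does not hold.

(⇐) This fails: s = 5 satisfies both congruences on the right (5 ≡ 1 mod 4 and 5 ≡ 5 mod 9) yet 5 ≡ 5 (mod 36), not 32.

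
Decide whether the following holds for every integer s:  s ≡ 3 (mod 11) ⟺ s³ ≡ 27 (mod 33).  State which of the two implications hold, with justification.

(⟸) The residues r modulo 33 with r³ ≡ 27 (mod 33) are exactly {3}, and each is ≡ 3 (mod 11).

(⟹) This fails: take s = 14. Then 14 ≡ 3 (mod 11), but 14³ = 2744 ≡ 5 (mod 33), not 27.

Only the reverse direction holds.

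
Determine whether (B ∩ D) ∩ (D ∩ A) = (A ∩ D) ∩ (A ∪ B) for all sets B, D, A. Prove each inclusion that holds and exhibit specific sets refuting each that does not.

Forward inclusion. Let x ∈ (B ∩ D) ∩ (D ∩ A). Then x ∈ B ∩ D ∩ A, from which x ∈ (A ∩ D) ∩ (A ∪ B).

Reverse inclusion. This inclusion fails. Take B = ∅, D = {1}, A = {1}; then 1 ∈ (A ∩ D) ∩ (A ∪ B) but 1 ∉ (B ∩ D) ∩ (D ∩ A).

(⊆) holds; (⊇) fails.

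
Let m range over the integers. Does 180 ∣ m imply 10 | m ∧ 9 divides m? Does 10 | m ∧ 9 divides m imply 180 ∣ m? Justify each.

[⇒] If 180 ∣ m, write m = 180q. Since 180 = 18·10, m = 10·(18q), so 10 ∣ m; and since 180 = 20·9, m = 9·(20q), so 9 ∣ m.

[⇐] This fails: take m = 90. Both 10 ∣ 90 and 9 ∣ 90, yet 90 is not a multiple of 180 (since 90 = 0·180 + 90), so 180 ∤ 90.

Only the forward implication holds.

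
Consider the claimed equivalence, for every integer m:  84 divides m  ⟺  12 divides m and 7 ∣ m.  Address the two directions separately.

Equivalent; both directions hold.

Converse. Suppose 12 ∣ m and 7 ∣ m. Any common multiple of 12 and 7 is a multiple of their lcm; here gcd(12, 7) = 1, so lcm(12, 7) = 12·7 = 84, so 84 ∣ m.

Forward direction. If 84 ∣ m, write m = 84q. Since 84 = 7·12, m = 12·(7q), so 12 ∣ m; and since 84 = 12·7, m = 7·(12q), so 7 ∣ m.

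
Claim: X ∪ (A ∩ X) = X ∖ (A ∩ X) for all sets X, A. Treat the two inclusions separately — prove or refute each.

Forward inclusion. This inclusion fails. Take X = {1}, A = {1}; then 1 ∈ X ∪ (A ∩ X) but 1 ∉ X ∖ (A ∩ X).

Reverse inclusion. Let x ∈ X ∖ (A ∩ X). Then x ∈ X and x ∉ A, from which x ∈ X ∪ (A ∩ X).

(⊆) fails; (⊇) holds.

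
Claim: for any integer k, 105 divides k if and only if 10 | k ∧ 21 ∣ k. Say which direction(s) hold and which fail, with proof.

Only the converse holds.

(⟹) This fails: take k = 105. Certainly 105 ∣ 105, but 10 ∤ 105.

(⟸) Suppose 10 ∣ k and 21 ∣ k. Any common multiple of 10 and 21 is a multiple of their lcm; here gcd(10, 21) = 1, so lcm(10, 21) = 10·21 = 210, so 210 ∣ k. Since 105 ∣ 210, it follows that 105 ∣ k.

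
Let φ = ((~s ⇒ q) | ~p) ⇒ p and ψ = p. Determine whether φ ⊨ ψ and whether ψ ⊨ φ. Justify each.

Equivalent; both directions hold.

Forward direction. Assume the antecedent. If q is true, the antecedent forces (q = T, p = T, s = F) or (q = T, p = T, s = T), and p holds there. If q is false, the antecedent forces (q = F, p = T, s = F) or (q = F, p = T, s = T), and p holds there. Either way p holds.

Converse. Assume the antecedent. If q is true, the antecedent forces (q = T, p = T, s = F) or (q = T, p = T, s = T), and ((~s ⇒ q) | ~p) ⇒ p holds there. If q is false, the antecedent forces (q = F, p = T, s = F) or (q = F, p = T, s = T), and ((~s ⇒ q) | ~p) ⇒ p holds there. Either way ((~s ⇒ q) | ~p) ⇒ p holds.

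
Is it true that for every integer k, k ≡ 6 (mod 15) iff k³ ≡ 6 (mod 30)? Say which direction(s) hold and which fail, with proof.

Only the reverse direction holds.

Forward direction. This fails: take k = 21. Then 21 ≡ 6 (mod 15), but 21³ = 9261 ≡ 21 (mod 30), not 6.

Converse. The residues r modulo 30 with r³ ≡ 6 (mod 30) are exactly {6}, and each is ≡ 6 (mod 15).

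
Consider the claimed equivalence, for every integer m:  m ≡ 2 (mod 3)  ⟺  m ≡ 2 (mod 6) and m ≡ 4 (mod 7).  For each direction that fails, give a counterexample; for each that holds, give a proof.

[⇒] This fails: m = 2 gives 2 ≡ 2 (mod 3) but 2 ≡ 2 (mod 7), so the conjunction on the right does not hold.

[⇐] Conversely, if m ≡ 2 (mod 6) and m ≡ 4 (mod 7), then by the Chinese remainder theorem m ≡ 32 (mod 42). Since 32 ≡ 2 (mod 3) and 3 ∣ 42, we get m ≡ 2 (mod 3).

Only the reverse direction holds.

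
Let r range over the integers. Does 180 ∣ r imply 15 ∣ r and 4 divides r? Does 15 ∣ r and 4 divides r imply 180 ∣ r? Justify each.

(⟹) If 180 ∣ r, write r = 180q. Since 180 = 12·15, r = 15·(12q), so 15 ∣ r; and since 180 = 45·4, r = 4·(45q), so 4 ∣ r.

(⟸) This fails: take r = 60. Both 15 ∣ 60 and 4 ∣ 60, yet 60 is not a multiple of 180 (since 60 = 0·180 + 60), so 180 ∤ 60.

Only the forward implication holds.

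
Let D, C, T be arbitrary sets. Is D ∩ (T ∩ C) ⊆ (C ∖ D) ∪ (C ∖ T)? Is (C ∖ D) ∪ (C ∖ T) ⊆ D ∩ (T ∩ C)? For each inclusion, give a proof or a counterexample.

Both inclusions fail.

(⟹) This inclusion fails. Take D = {1}, C = {1}, T = {1}; then 1 ∈ D ∩ (T ∩ C) but 1 ∉ (C ∖ D) ∪ (C ∖ T).

(⟸) This inclusion fails. Take D = ∅, C = {1}, T = ∅; then 1 ∈ (C ∖ D) ∪ (C ∖ T) but 1 ∉ D ∩ (T ∩ C).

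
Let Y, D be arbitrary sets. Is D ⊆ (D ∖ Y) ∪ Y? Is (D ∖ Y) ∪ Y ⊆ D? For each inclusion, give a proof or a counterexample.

The sets are not equal: only the forward inclusion holds.

(⟹) Let x ∈ D. Then either x ∈ D and x ∉ Y; or x ∈ Y ∩ D. In each case x ∈ (D ∖ Y) ∪ Y, so D ⊆ (D ∖ Y) ∪ Y.

(⟸) This inclusion fails. Take Y = {1}, D = ∅; then 1 ∈ (D ∖ Y) ∪ Y but 1 ∉ D.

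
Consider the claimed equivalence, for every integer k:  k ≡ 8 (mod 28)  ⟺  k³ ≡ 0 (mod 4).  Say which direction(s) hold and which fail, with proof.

Only the forward direction holds.

(⇒) Suppose k ≡ 8 (mod 28). Then k³ ≡ 8³ = 512 (mod 28), and since 4 ∣ 28, also k³ ≡ 0 (mod 4).

(⇐) This fails: take k = 0. Then 0³ = 0 ≡ 0 (mod 4), yet 0 ≡ 0 (mod 28), not 8.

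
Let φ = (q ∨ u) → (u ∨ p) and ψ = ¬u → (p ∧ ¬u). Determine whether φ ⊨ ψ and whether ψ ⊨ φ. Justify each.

Not equivalent: only (⇐) holds.

(⇒) This fails. Under q = F, p = F, u = F, the left side is true but the right side is false.

(⇐) Assume the antecedent. If p is true, (q ∨ u) → (u ∨ p) reduces to true regardless of the other variables. If p is false, the antecedent forces (q = F, p = F, u = T) or (q = T, p = F, u = T), and (q ∨ u) → (u ∨ p) holds there. Either way (q ∨ u) → (u ∨ p) holds.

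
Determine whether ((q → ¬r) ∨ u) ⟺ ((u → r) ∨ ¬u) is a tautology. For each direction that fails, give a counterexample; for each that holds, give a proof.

Neither direction holds.

(⟹) This fails. Under q = F, r = F, u = T, the left side is true but the right side is false.

(⟸) This fails. Under q = T, r = T, u = F, the left side is false but the right side is true.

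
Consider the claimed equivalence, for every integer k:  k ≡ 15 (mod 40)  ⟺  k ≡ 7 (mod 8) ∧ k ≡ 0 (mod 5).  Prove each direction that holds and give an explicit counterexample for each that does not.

(⇒) Suppose k ≡ 15 (mod 40); write k = 40j + 15. Since 8 ∣ 40, reducing mod 8 gives k ≡ 15 ≡ 7 (mod 8); since 5 ∣ 40, reducing mod 5 gives k ≡ 15 ≡ 0 (mod 5).

(⇐) Conversely, if k ≡ 7 (mod 8) and k ≡ 0 (mod 5), then by the Chinese remainder theorem k ≡ 15 (mod 40). This is exactly k ≡ 15 (mod 40).

Both directions hold.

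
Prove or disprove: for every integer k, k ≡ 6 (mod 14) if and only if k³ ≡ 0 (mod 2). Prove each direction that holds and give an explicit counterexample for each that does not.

(⇒) holds; (⇐) fails.

Converse. This fails: take k = 0. Then 0³ = 0 ≡ 0 (mod 2), yet 0 ≡ 0 (mod 14), not 6.

Forward direction. Suppose k ≡ 6 (mod 14). Then k³ ≡ 6³ = 216 (mod 14), and since 2 ∣ 14, also k³ ≡ 0 (mod 2).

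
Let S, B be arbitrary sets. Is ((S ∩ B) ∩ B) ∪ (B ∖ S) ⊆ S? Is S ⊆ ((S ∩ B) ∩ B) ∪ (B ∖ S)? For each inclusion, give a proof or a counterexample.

Forward inclusion. This inclusion fails. Take S = ∅, B = {1}; then 1 ∈ ((S ∩ B) ∩ B) ∪ (B ∖ S) but 1 ∉ S.

Reverse inclusion. This inclusion fails. Take S = {1}, B = ∅; then 1 ∈ S but 1 ∉ ((S ∩ B) ∩ B) ∪ (B ∖ S).

(⊆) fails and (⊇) fails.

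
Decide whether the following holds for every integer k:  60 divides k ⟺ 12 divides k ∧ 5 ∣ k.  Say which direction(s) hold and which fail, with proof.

Both directions hold; the statement is true.

(→) If 60 ∣ k, write k = 60q. Since 60 = 5·12, k = 12·(5q), so 12 ∣ k; and since 60 = 12·5, k = 5·(12q), so 5 ∣ k.

(←) Suppose 12 ∣ k and 5 ∣ k. Any common multiple of 12 and 5 is a multiple of their lcm; here gcd(12, 5) = 1, so lcm(12, 5) = 12·5 = 60, so 60 ∣ k.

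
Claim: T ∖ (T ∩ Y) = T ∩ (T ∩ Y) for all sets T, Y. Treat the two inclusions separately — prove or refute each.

(⊆) fails and (⊇) fails.

Forward inclusion. This inclusion fails. Take T = {1}, Y = ∅; then 1 ∈ T ∖ (T ∩ Y) but 1 ∉ T ∩ (T ∩ Y).

Reverse inclusion. This inclusion fails. Take T = {1}, Y = {1}; then 1 ∈ T ∩ (T ∩ Y) but 1 ∉ T ∖ (T ∩ Y).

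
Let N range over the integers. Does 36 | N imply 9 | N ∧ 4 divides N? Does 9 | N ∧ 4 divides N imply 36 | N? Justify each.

(⇒) If 36 ∣ N, write N = 36q. Since 36 = 4·9, N = 9·(4q), so 9 ∣ N; and since 36 = 9·4, N = 4·(9q), so 4 ∣ N.

(⇐) Suppose 9 ∣ N and 4 ∣ N. Any common multiple of 9 and 4 is a multiple of their lcm; here gcd(9, 4) = 1, so lcm(9, 4) = 9·4 = 36, so 36 ∣ N.

Both implications hold.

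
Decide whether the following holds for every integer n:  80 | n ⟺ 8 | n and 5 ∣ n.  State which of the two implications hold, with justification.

(→) If 80 ∣ n, write n = 80q. Since 80 = 10·8, n = 8·(10q), so 8 ∣ n; and since 80 = 16·5, n = 5·(16q), so 5 ∣ n.

(←) This fails: take n = 40. Both 8 ∣ 40 and 5 ∣ 40, yet 40 is not a multiple of 80 (since 40 = 0·80 + 40), so 80 ∤ 40.

Only the forward implication holds.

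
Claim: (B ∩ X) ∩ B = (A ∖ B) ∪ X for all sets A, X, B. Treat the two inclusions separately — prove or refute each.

(⟹) Let x ∈ (B ∩ X) ∩ B. Then either x ∈ X ∩ B and x ∉ A; or x ∈ A ∩ X ∩ B. In each case x ∈ (A ∖ B) ∪ X, so (B ∩ X) ∩ B ⊆ (A ∖ B) ∪ X.

(⟸) This inclusion fails. Take A = {1}, X = ∅, B = ∅; then 1 ∈ (A ∖ B) ∪ X but 1 ∉ (B ∩ X) ∩ B.

(⊆) holds; (⊇) fails.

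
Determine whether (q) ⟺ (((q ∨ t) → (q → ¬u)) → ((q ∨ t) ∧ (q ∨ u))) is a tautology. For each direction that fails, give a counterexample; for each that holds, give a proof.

(⇒) holds; (⇐) fails.

(⇐) This fails. Under t = T, u = T, q = F, the left side is false but the right side is true.

(⇒) Assume the antecedent. If t is true, the antecedent forces (t = T, u = F, q = T) or (t = T, u = T, q = T), and the consequent holds there. If t is false, the antecedent forces (t = F, u = F, q = T) or (t = F, u = T, q = T), and the consequent holds there. Either way the consequent holds.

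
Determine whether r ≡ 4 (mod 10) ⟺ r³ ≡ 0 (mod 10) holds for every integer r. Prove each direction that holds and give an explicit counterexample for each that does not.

Forward direction. This fails: take r = 4. Then 4 ≡ 4 (mod 10), but 4³ = 64 ≡ 4 (mod 10), not 0.

Converse. This fails: take r = 0. Then 0³ = 0 ≡ 0 (mod 10), yet 0 ≡ 0 (mod 10), not 4.

Both directions fail.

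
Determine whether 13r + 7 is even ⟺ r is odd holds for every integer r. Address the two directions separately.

Both directions hold; the statement is true.

(⇐) Suppose r is odd; write r = 2j + 1. Then 13r + 7 = 13·(2j + 1) + 7 = 2·13j + 20, which is even.

(⇒) Suppose 13r + 7 is even. Since 13 is odd, 13r and r have the same parity, so 13r + 7 ≡ r + 7 (mod 2). As 7 is odd, 13r + 7 is even exactly when r is odd. Thus r is odd.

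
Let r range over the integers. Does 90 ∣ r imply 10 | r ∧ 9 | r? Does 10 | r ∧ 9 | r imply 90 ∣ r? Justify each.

Forward direction. If 90 ∣ r, write r = 90q. Since 90 = 9·10, r = 10·(9q), so 10 ∣ r; and since 90 = 10·9, r = 9·(10q), so 9 ∣ r.

Converse. Suppose 10 ∣ r and 9 ∣ r. Any common multiple of 10 and 9 is a multiple of their lcm; here gcd(10, 9) = 1, so lcm(10, 9) = 10·9 = 90, so 90 ∣ r.

Equivalent; both directions hold.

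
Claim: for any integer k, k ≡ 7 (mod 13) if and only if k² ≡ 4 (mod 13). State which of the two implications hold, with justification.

Both directions fail.

Forward direction. This fails: take k = 7. Then 7 ≡ 7 (mod 13), but 7² = 49 ≡ 10 (mod 13), not 4.

Converse. This fails: take k = 2. Then 2² = 4 ≡ 4 (mod 13), yet 2 ≡ 2 (mod 13), not 7.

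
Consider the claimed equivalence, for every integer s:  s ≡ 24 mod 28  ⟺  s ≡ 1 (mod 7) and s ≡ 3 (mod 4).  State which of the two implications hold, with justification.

Forward direction. This fails: s = 24 gives 24 ≡ 24 (mod 28) but 24 ≡ 3 (mod 7), so the conjunction on the right does not hold.

Converse. This fails: s = 15 satisfies both congruences on the right (15 ≡ 1 mod 7 and 15 ≡ 3 mod 4) yet 15 ≡ 15 (mod 28), not 24.

Neither direction holds.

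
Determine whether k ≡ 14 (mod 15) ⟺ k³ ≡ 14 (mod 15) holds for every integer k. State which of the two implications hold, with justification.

Both directions hold.

(⟹) Suppose k ≡ 14 (mod 15). Write k = 15j + 14. Then (15j + 14)³ = 3375j³ + 9450j² + 8820j + 2744 = 15(225j³ + 630j² + 588j + 182) + 14, so k³ ≡ 14 (mod 15).

(⟸) Conversely, suppose k³ ≡ 14 (mod 15). The only residue r in {0, …, 14} with r³ ≡ 14 (mod 15) is r = 14, so k ≡ 14 (mod 15).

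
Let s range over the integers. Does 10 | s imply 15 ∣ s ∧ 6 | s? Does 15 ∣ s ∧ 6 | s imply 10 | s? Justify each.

Only the reverse direction holds.

(⟹) This fails: take s = 10. Certainly 10 ∣ 10, but 15 ∤ 10.

(⟸) Suppose 15 ∣ s and 6 ∣ s. Any common multiple of 15 and 6 is a multiple of their lcm; here lcm(15, 6) = 15·6/gcd(15, 6) = 90/3 = 30, so 30 ∣ s. Since 10 ∣ 30, it follows that 10 ∣ s.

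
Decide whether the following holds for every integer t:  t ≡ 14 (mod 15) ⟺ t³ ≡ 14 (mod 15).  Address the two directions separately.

Converse. Suppose t³ ≡ 14 (mod 15). The only residue r in {0, …, 14} with r³ ≡ 14 (mod 15) is r = 14, so t ≡ 14 (mod 15).

Forward direction. Suppose t ≡ 14 (mod 15). Write t = 15j + 14. Then (15j + 14)³ = 3375j³ + 9450j² + 8820j + 2744 = 15(225j³ + 630j² + 588j + 182) + 14, so t³ ≡ 14 (mod 15).

Equivalent; both directions hold.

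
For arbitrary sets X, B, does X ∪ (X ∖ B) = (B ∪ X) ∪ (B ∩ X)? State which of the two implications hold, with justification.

Only the forward inclusion holds.

Forward inclusion. Let x ∈ X ∪ (X ∖ B). Then either x ∈ X and x ∉ B; or x ∈ X ∩ B. In each case x ∈ (B ∪ X) ∪ (B ∩ X), so X ∪ (X ∖ B) ⊆ (B ∪ X) ∪ (B ∩ X).

Reverse inclusion. This inclusion fails. Take X = ∅, B = {1}; then 1 ∈ (B ∪ X) ∪ (B ∩ X) but 1 ∉ X ∪ (X ∖ B).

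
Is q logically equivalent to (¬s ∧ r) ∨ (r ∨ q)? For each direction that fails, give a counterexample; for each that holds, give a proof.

[⇒] Assume the antecedent. If r is true, (¬s ∧ r) ∨ (r ∨ q) reduces to true regardless of the other variables. If r is false, the antecedent forces (r = F, s = F, q = T) or (r = F, s = T, q = T), and (¬s ∧ r) ∨ (r ∨ q) holds there. Either way (¬s ∧ r) ∨ (r ∨ q) holds.

[⇐] This fails. Under r = T, s = F, q = F, the left side is false but the right side is true.

Only the forward implication holds.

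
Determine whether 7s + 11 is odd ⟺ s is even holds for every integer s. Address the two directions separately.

[⇒] Suppose 7s + 11 is odd. Since 7 is odd, 7s and s have the same parity, so 7s + 11 ≡ s + 11 (mod 2). As 11 is odd, 7s + 11 is odd exactly when s is even. Thus s is even.

[⇐] Conversely, suppose s is even; write s = 2j. Then 7s + 11 = 7·(2j) + 11 = 2·7j + 11, which is odd.

The biconditional holds.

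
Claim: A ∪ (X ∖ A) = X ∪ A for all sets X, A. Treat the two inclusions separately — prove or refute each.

The two sets are equal.

(⊆) Let x ∈ A ∪ (X ∖ A). Then either x ∈ X and x ∉ A; or x ∈ A and x ∉ X; or x ∈ X ∩ A. In each case x ∈ X ∪ A, so A ∪ (X ∖ A) ⊆ X ∪ A.

(⊇) Let x ∈ X ∪ A. Then either x ∈ X and x ∉ A; or x ∈ A and x ∉ X; or x ∈ X ∩ A. In each case x ∈ A ∪ (X ∖ A), so X ∪ A ⊆ A ∪ (X ∖ A).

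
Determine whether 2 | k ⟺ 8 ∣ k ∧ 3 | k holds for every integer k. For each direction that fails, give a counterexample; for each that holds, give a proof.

Not equivalent: only (⇐) holds.

Converse. Suppose 8 ∣ k and 3 ∣ k. Any common multiple of 8 and 3 is a multiple of their lcm; here gcd(8, 3) = 1, so lcm(8, 3) = 8·3 = 24, so 24 ∣ k. Since 2 ∣ 24, it follows that 2 ∣ k.

Forward direction. This fails: take k = 2. Certainly 2 ∣ 2, but 8 ∤ 2.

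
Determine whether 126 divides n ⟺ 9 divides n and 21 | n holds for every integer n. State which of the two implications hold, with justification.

Only the forward implication holds.

(⟸) This fails: take n = 63. Both 9 ∣ 63 and 21 ∣ 63, yet 63 is not a multiple of 126 (since 63 = 0·126 + 63), so 126 ∤ 63.

(⟹) If 126 ∣ n, write n = 126q. Since 126 = 14·9, n = 9·(14q), so 9 ∣ n; and since 126 = 6·21, n = 21·(6q), so 21 ∣ n.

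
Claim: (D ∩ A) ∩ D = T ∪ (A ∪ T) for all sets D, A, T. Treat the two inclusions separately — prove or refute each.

Forward inclusion. Let x ∈ (D ∩ A) ∩ D. Then either x ∈ D ∩ A and x ∉ T; or x ∈ D ∩ A ∩ T. In each case x ∈ T ∪ (A ∪ T), so (D ∩ A) ∩ D ⊆ T ∪ (A ∪ T).

Reverse inclusion. This inclusion fails. Take D = ∅, A = {1}, T = ∅; then 1 ∈ T ∪ (A ∪ T) but 1 ∉ (D ∩ A) ∩ D.

Only the forward inclusion holds.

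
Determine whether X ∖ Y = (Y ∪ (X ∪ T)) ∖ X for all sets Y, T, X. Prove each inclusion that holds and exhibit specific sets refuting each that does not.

(⊆) fails and (⊇) fails.

(⟹) This inclusion fails. Take Y = ∅, T = ∅, X = {1}; then 1 ∈ X ∖ Y but 1 ∉ (Y ∪ (X ∪ T)) ∖ X.

(⟸) This inclusion fails. Take Y = {1}, T = ∅, X = ∅; then 1 ∈ (Y ∪ (X ∪ T)) ∖ X but 1 ∉ X ∖ Y.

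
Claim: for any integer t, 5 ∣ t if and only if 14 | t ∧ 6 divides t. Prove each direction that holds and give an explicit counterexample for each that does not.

(→) This fails: take t = 5. Certainly 5 ∣ 5, but 14 ∤ 5.

(←) This fails: take t = 42. Both 14 ∣ 42 and 6 ∣ 42, yet 42 is not a multiple of 5 (since 42 = 8·5 + 2), so 5 ∤ 42.

Both directions fail.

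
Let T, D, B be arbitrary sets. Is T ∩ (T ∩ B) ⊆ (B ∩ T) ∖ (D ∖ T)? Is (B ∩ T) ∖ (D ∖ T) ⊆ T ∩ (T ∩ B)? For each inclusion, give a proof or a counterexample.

Forward inclusion. Let x ∈ T ∩ (T ∩ B). Then either x ∈ T ∩ B and x ∉ D; or x ∈ T ∩ D ∩ B. In each case x ∈ (B ∩ T) ∖ (D ∖ T), so T ∩ (T ∩ B) ⊆ (B ∩ T) ∖ (D ∖ T).

Reverse inclusion. Let x ∈ (B ∩ T) ∖ (D ∖ T). Then either x ∈ T ∩ B and x ∉ D; or x ∈ T ∩ D ∩ B. In each case x ∈ T ∩ (T ∩ B), so (B ∩ T) ∖ (D ∖ T) ⊆ T ∩ (T ∩ B).

Both inclusions hold; the sets are equal.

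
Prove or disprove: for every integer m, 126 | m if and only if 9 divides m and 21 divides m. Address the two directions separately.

Only the forward implication holds.

Forward direction. If 126 ∣ m, write m = 126q. Since 126 = 14·9, m = 9·(14q), so 9 ∣ m; and since 126 = 6·21, m = 21·(6q), so 21 ∣ m.

Converse. This fails: take m = 63. Both 9 ∣ 63 and 21 ∣ 63, yet 63 is not a multiple of 126 (since 63 = 0·126 + 63), so 126 ∤ 63.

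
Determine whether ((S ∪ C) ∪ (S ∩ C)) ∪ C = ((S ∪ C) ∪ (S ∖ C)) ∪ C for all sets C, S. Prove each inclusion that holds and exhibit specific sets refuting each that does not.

Both inclusions hold; the sets are equal.

Forward inclusion. Let x ∈ ((S ∪ C) ∪ (S ∩ C)) ∪ C. Then either x ∈ C and x ∉ S; or x ∈ S and x ∉ C; or x ∈ C ∩ S. In each case x ∈ ((S ∪ C) ∪ (S ∖ C)) ∪ C, so ((S ∪ C) ∪ (S ∩ C)) ∪ C ⊆ ((S ∪ C) ∪ (S ∖ C)) ∪ C.

Reverse inclusion. Let x ∈ ((S ∪ C) ∪ (S ∖ C)) ∪ C. Then either x ∈ C and x ∉ S; or x ∈ S and x ∉ C; or x ∈ C ∩ S. In each case x ∈ ((S ∪ C) ∪ (S ∩ C)) ∪ C, so ((S ∪ C) ∪ (S ∖ C)) ∪ C ⊆ ((S ∪ C) ∪ (S ∩ C)) ∪ C.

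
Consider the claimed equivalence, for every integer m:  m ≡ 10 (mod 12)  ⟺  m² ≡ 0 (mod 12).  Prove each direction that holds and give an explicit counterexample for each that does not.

Neither direction holds.

Forward direction. This fails: take m = 10. Then 10 ≡ 10 (mod 12), but 10² = 100 ≡ 4 (mod 12), not 0.

Converse. This fails: take m = 0. Then 0² = 0 ≡ 0 (mod 12), yet 0 ≡ 0 (mod 12), not 10.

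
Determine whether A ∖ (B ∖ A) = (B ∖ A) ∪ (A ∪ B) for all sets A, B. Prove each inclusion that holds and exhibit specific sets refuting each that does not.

(⟹) Let x ∈ A ∖ (B ∖ A). Then either x ∈ A and x ∉ B; or x ∈ A ∩ B. In each case x ∈ (B ∖ A) ∪ (A ∪ B), so A ∖ (B ∖ A) ⊆ (B ∖ A) ∪ (A ∪ B).

(⟸) This inclusion fails. Take A = ∅, B = {1}; then 1 ∈ (B ∖ A) ∪ (A ∪ B) but 1 ∉ A ∖ (B ∖ A).

Only the forward inclusion holds.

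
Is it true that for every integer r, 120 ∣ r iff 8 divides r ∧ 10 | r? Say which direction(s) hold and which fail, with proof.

Not equivalent: only (⇒) holds.

(⇒) If 120 ∣ r, write r = 120q. Since 120 = 15·8, r = 8·(15q), so 8 ∣ r; and since 120 = 12·10, r = 10·(12q), so 10 ∣ r.

(⇐) This fails: take r = 40. Both 8 ∣ 40 and 10 ∣ 40, yet 40 is not a multiple of 120 (since 40 = 0·120 + 40), so 120 ∤ 40.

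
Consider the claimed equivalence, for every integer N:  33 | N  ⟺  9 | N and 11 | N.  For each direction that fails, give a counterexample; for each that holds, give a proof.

Only the reverse direction holds.

Forward direction. This fails: take N = 33. Certainly 33 ∣ 33, but 9 ∤ 33.

Converse. Suppose 9 ∣ N and 11 ∣ N. Any common multiple of 9 and 11 is a multiple of their lcm; here gcd(9, 11) = 1, so lcm(9, 11) = 9·11 = 99, so 99 ∣ N. Since 33 ∣ 99, it follows that 33 ∣ N.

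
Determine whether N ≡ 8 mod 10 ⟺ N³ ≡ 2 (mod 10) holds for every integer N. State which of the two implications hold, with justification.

(→) Suppose N ≡ 8 mod 10. Write N = 10j + 8. Then (10j + 8)³ = 1000j³ + 2400j² + 1920j + 512 = 10(100j³ + 240j² + 192j + 51) + 2, so N³ ≡ 2 (mod 10).

(←) Conversely, suppose N³ ≡ 2 (mod 10). The only residue r in {0, …, 9} with r³ ≡ 2 (mod 10) is r = 8, so N ≡ 8 (mod 10).

Both directions hold; the statement is true.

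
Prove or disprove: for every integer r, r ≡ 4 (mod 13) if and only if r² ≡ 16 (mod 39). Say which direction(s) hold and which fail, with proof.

Both directions fail.

[⇒] This fails: take r = 30. Then 30 ≡ 4 (mod 13), but 30² = 900 ≡ 3 (mod 39), not 16.

[⇐] This fails: take r = 22. Then 22² = 484 ≡ 16 (mod 39), yet 22 ≡ 9 (mod 13), not 4.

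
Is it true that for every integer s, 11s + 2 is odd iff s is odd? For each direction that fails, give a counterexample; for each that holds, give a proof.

Both directions hold.

(←) Suppose s is odd; write s = 2j + 1. Then 11s + 2 = 11·(2j + 1) + 2 = 2·11j + 13, which is odd.

(→) Suppose 11s + 2 is odd. Since 11 is odd, 11s and s have the same parity, so 11s + 2 ≡ s + 2 (mod 2). As 2 is even, 11s + 2 is odd exactly when s is odd. Thus s is odd.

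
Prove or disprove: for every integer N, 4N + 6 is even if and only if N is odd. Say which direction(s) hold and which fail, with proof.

The forward direction fails; the converse holds.

(←) Suppose N is odd. Since 4 is even, 4N is even for every N, so 4N + 6 has the same parity as 6, which is even. Hence 4N + 6 is even.

(→) This fails: take N = 0. Then 4N + 6 = 6, which is even, yet N = 0 is even, not odd.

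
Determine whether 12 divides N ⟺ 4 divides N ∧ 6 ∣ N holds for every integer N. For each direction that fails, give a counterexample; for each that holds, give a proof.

[⇐] Suppose 4 ∣ N and 6 ∣ N. Any common multiple of 4 and 6 is a multiple of their lcm; here lcm(4, 6) = 4·6/gcd(4, 6) = 24/2 = 12, so 12 ∣ N.

[⇒] If 12 ∣ N, write N = 12q. Since 12 = 3·4, N = 4·(3q), so 4 ∣ N; and since 12 = 2·6, N = 6·(2q), so 6 ∣ N.

Both implications hold.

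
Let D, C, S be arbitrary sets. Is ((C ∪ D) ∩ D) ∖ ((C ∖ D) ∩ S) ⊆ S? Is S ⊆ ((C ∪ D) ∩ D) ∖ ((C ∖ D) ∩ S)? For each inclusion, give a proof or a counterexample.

(⊆) This inclusion fails. Take D = {1}, C = ∅, S = ∅; then 1 ∈ ((C ∪ D) ∩ D) ∖ ((C ∖ D) ∩ S) but 1 ∉ S.

(⊇) This inclusion fails. Take D = ∅, C = ∅, S = {1}; then 1 ∈ S but 1 ∉ ((C ∪ D) ∩ D) ∖ ((C ∖ D) ∩ S).

(⊆) fails and (⊇) fails.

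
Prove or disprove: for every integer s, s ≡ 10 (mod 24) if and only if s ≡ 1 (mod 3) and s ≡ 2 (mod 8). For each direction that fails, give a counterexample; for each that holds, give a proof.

Both directions hold.

(⇒) Suppose s ≡ 10 (mod 24); write s = 24j + 10. Since 3 ∣ 24, reducing mod 3 gives s ≡ 10 ≡ 1 (mod 3); since 8 ∣ 24, reducing mod 8 gives s ≡ 10 ≡ 2 (mod 8).

(⇐) Conversely, if s ≡ 1 (mod 3) and s ≡ 2 (mod 8), then by the Chinese remainder theorem s ≡ 10 (mod 24). This is exactly s ≡ 10 (mod 24).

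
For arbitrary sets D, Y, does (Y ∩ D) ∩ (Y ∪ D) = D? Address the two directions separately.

(⊆) holds; (⊇) fails.

(⟸) This inclusion fails. Take D = {1}, Y = ∅; then 1 ∈ D but 1 ∉ (Y ∩ D) ∩ (Y ∪ D).

(⟹) Let x ∈ (Y ∩ D) ∩ (Y ∪ D). Then x ∈ D ∩ Y, from which x ∈ D.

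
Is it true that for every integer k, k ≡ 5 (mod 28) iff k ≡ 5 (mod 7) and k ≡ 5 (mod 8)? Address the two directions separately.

The forward direction fails; the converse holds.

(→) This fails: k = 33 gives 33 ≡ 5 (mod 28) but 33 ≡ 1 (mod 8), so the conjunction on the right does not hold.

(←) Conversely, if k ≡ 5 (mod 7) and k ≡ 5 (mod 8), then by the Chinese remainder theorem k ≡ 5 (mod 56). Since 5 ≡ 5 (mod 28) and 28 ∣ 56, we get k ≡ 5 (mod 28).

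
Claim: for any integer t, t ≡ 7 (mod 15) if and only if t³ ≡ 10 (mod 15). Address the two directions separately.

Neither direction holds.

[⇒] This fails: take t = 7. Then 7 ≡ 7 (mod 15), but 7³ = 343 ≡ 13 (mod 15), not 10.

[⇐] This fails: take t = 10. Then 10³ = 1000 ≡ 10 (mod 15), yet 10 ≡ 10 (mod 15), not 7.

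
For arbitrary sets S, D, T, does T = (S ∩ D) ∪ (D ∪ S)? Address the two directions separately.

(⟹) This inclusion fails. Take S = ∅, D = ∅, T = {1}; then 1 ∈ T but 1 ∉ (S ∩ D) ∪ (D ∪ S).

(⟸) This inclusion fails. Take S = {1}, D = ∅, T = ∅; then 1 ∈ (S ∩ D) ∪ (D ∪ S) but 1 ∉ T.

(⊆) fails and (⊇) fails.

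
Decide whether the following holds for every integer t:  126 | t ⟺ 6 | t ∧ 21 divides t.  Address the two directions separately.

Only the forward implication holds.

[⇒] If 126 ∣ t, write t = 126q. Since 126 = 21·6, t = 6·(21q), so 6 ∣ t; and since 126 = 6·21, t = 21·(6q), so 21 ∣ t.

[⇐] This fails: take t = 42. Both 6 ∣ 42 and 21 ∣ 42, yet 42 is not a multiple of 126 (since 42 = 0·126 + 42), so 126 ∤ 42.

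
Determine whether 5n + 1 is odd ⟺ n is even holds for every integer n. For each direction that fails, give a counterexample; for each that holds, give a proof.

Both implications hold.

(⟸) Suppose n is even; write n = 2j. Then 5n + 1 = 5·(2j) + 1 = 2·5j + 1, which is odd.

(⟹) Suppose 5n + 1 is odd. Since 5 is odd, 5n and n have the same parity, so 5n + 1 ≡ n + 1 (mod 2). As 1 is odd, 5n + 1 is odd exactly when n is even. Thus n is even.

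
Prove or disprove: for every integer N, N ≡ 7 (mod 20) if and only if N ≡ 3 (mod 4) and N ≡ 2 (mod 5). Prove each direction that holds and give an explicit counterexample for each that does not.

Both directions hold.

[⇐] If N ≡ 3 (mod 4) and N ≡ 2 (mod 5), then by the Chinese remainder theorem N ≡ 7 (mod 20). This is exactly N ≡ 7 (mod 20).

[⇒] Suppose N ≡ 7 (mod 20); write N = 20j + 7. Since 4 ∣ 20, reducing mod 4 gives N ≡ 7 ≡ 3 (mod 4); since 5 ∣ 20, reducing mod 5 gives N ≡ 7 ≡ 2 (mod 5).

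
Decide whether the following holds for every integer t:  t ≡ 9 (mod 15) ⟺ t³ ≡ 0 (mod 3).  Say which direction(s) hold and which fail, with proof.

(⟸) This fails: take t = 0. Then 0³ = 0 ≡ 0 (mod 3), yet 0 ≡ 0 (mod 15), not 9.

(⟹) Suppose t ≡ 9 (mod 15). Then t³ ≡ 9³ = 729 (mod 15), and since 3 ∣ 15, also t³ ≡ 0 (mod 3).

Only the forward implication holds.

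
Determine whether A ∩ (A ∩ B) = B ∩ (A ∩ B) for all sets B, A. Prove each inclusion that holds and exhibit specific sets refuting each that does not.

(⟸) Let x ∈ B ∩ (A ∩ B). Then x ∈ B ∩ A, from which x ∈ A ∩ (A ∩ B).

(⟹) Let x ∈ A ∩ (A ∩ B). Then x ∈ B ∩ A, from which x ∈ B ∩ (A ∩ B).

Both inclusions hold.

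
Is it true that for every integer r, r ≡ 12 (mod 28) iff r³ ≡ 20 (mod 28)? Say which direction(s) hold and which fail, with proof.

Not equivalent: only (⇒) holds.

(→) Suppose r ≡ 12 (mod 28). Write r = 28j + 12. Then (28j + 12)³ = 21952j³ + 28224j² + 12096j + 1728 = 28(784j³ + 1008j² + 432j + 61) + 20, so r³ ≡ 20 (mod 28).

(←) This fails: take r = 6. Then 6³ = 216 ≡ 20 (mod 28), yet 6 ≡ 6 (mod 28), not 12.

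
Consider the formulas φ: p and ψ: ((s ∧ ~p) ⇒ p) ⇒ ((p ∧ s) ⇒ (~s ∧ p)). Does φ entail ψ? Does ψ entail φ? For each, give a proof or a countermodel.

(⇒) fails and (⇐) fails.

Forward direction. This fails. Under s = T, p = T, the left side is true but the right side is false.

Converse. This fails. Under s = F, p = F, the left side is false but the right side is true.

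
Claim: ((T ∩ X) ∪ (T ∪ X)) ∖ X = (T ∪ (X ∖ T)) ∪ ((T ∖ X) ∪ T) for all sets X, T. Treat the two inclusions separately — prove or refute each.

Only the forward inclusion holds.

(⟸) This inclusion fails. Take X = {1}, T = ∅; then 1 ∈ (T ∪ (X ∖ T)) ∪ ((T ∖ X) ∪ T) but 1 ∉ ((T ∩ X) ∪ (T ∪ X)) ∖ X.

(⟹) Let x ∈ ((T ∩ X) ∪ (T ∪ X)) ∖ X. Then x ∈ T and x ∉ X, from which x ∈ (T ∪ (X ∖ T)) ∪ ((T ∖ X) ∪ T).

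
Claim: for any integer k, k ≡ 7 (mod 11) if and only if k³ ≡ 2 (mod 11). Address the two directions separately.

Converse. For the converse, argue contrapositively. If k ≢ 7 (mod 11), then k is congruent to one of 0, 1, 2, 3, 4, 5, 6, 8, 9, 10 modulo 11, and these give k³ ≡ 0, 1, 8, 5, 9, 4, 7, 6, 3, 10 respectively — never 2.

Forward direction. Suppose k ≡ 7 (mod 11). Write k = 11j + 7. Then (11j + 7)³ = 1331j³ + 2541j² + 1617j + 343 = 11(121j³ + 231j² + 147j + 31) + 2, so k³ ≡ 2 (mod 11).

Both directions hold; the statement is true.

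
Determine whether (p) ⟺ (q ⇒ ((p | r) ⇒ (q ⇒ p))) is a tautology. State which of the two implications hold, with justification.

[⇒] Assume the antecedent. If r is true, the antecedent forces (r = T, q = F, p = T) or (r = T, q = T, p = T), and q ⇒ ((p | r) ⇒ (q ⇒ p)) holds there. If r is false, q ⇒ ((p | r) ⇒ (q ⇒ p)) reduces to true regardless of the other variables. Either way q ⇒ ((p | r) ⇒ (q ⇒ p)) holds.

[⇐] This fails. Under r = F, q = F, p = F, the left side is false but the right side is true.

(⇒) holds; (⇐) fails.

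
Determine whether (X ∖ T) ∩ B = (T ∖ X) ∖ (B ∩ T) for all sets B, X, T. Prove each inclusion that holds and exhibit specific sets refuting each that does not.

(⊆) This inclusion fails. Take B = {1}, X = {1}, T = ∅; then 1 ∈ (X ∖ T) ∩ B but 1 ∉ (T ∖ X) ∖ (B ∩ T).

(⊇) This inclusion fails. Take B = ∅, X = ∅, T = {1}; then 1 ∈ (T ∖ X) ∖ (B ∩ T) but 1 ∉ (X ∖ T) ∩ B.

Both inclusions fail.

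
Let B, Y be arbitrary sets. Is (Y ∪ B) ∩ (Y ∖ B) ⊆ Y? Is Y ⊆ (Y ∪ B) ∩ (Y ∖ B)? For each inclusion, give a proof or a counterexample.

(⊆) holds; (⊇) fails.

(⊆) Let x ∈ (Y ∪ B) ∩ (Y ∖ B). Then x ∈ Y and x ∉ B, from which x ∈ Y.

(⊇) This inclusion fails. Take B = {1}, Y = {1}; then 1 ∈ Y but 1 ∉ (Y ∪ B) ∩ (Y ∖ B).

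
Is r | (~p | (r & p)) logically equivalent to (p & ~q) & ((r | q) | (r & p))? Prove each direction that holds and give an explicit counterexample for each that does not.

Converse. Assume the antecedent. If p is true, the antecedent forces (p = T, q = F, r = T), and r | (~p | (r & p)) holds there. If p is false, the antecedent cannot hold. Either way r | (~p | (r & p)) holds.

Forward direction. This fails. Under p = F, q = F, r = F, the left side is true but the right side is false.

Not equivalent: only (⇐) holds.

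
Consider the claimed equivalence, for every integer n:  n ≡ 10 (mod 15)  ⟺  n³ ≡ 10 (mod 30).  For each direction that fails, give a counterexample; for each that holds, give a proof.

Forward direction. This fails: take n = 25. Then 25 ≡ 10 (mod 15), but 25³ = 15625 ≡ 25 (mod 30), not 10.

Converse. The residues r modulo 30 with r³ ≡ 10 (mod 30) are exactly {10}, and each is ≡ 10 (mod 15).

(⇒) fails; (⇐) holds.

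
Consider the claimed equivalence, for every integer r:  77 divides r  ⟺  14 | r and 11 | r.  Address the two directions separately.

(⇐) Suppose 14 ∣ r and 11 ∣ r. Any common multiple of 14 and 11 is a multiple of their lcm; here gcd(14, 11) = 1, so lcm(14, 11) = 14·11 = 154, so 154 ∣ r. Since 77 ∣ 154, it follows that 77 ∣ r.

(⇒) This fails: take r = 77. Certainly 77 ∣ 77, but 14 ∤ 77.

Only the reverse direction holds.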